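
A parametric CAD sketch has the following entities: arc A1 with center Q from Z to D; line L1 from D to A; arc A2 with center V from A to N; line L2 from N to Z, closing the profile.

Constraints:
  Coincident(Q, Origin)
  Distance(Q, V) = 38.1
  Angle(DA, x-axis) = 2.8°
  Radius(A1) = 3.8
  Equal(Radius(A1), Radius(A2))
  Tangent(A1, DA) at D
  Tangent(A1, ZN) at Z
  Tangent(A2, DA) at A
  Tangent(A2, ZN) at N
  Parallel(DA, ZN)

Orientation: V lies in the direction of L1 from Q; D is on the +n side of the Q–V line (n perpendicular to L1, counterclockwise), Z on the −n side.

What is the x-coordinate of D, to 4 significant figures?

-0.1856

Q is at the origin and V lies 38.1 along u from Q, so V = 38.1·u = (38.05, 1.861). Tangency of A1 to both parallel lines with radius 3.8 puts D and Z at Q ± 3.8·n: D = (-0.1856, 3.795), Z = (0.1856, -3.795). So D.x = -0.1856.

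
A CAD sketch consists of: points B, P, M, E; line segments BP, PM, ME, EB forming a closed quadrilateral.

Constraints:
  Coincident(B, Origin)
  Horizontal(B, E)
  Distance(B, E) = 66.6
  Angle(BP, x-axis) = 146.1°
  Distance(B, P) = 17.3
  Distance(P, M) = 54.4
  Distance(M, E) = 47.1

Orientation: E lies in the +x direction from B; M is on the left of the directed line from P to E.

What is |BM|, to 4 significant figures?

48.35

B is at the origin; BE is horizontal with |BE| = 66.6 and E in +x, so E = (66.6, 0). BP runs at 146.1° with |BP| = 17.3, so P = (-14.36, 9.649). M is determined by |PM| = 54.4 and |ME| = 47.1 together: it lies at the intersection of circle(P, 54.4) and circle(E, 47.1). With |PE| = 81.53, the foot of the radical line on PE is 45.31 from P and the perpendicular offset is √(54.4² − 45.31²) = 30.11. Taking the left-of-PE solution: M = (34.20, 34.18).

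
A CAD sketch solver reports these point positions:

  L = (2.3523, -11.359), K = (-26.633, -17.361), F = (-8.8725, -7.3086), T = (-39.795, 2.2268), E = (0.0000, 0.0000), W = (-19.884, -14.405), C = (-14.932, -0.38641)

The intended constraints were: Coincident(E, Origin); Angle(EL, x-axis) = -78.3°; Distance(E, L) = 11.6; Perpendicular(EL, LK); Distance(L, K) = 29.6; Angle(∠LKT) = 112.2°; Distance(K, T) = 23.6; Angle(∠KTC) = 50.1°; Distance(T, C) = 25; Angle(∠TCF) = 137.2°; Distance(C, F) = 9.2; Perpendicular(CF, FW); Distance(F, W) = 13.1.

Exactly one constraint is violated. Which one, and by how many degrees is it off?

Perpendicular(CF, FW) — off by 8.40°.

E = (0.00, 0.00) ✓; EL at -78.30° ✓; |EL| = 11.60 ✓; ∠(EL, LK) = 90.00° ✓; |LK| = 29.60 ✓; ∠LKT = 112.2° ✓; |KT| = 23.60 ✓; ∠KTC = 50.10° ✓; |TC| = 25.00 ✓; ∠TCF = 137.2° ✓; |CF| = 9.200 ✓; ∠(CF, FW) = 98.40° ✗; |FW| = 13.10 ✓.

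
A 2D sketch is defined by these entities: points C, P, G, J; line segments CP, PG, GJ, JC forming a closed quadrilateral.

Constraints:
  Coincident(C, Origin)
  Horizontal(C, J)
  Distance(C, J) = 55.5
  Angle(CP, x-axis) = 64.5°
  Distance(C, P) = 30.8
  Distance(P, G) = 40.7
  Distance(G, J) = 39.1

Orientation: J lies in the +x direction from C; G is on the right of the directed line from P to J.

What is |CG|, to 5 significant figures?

22.342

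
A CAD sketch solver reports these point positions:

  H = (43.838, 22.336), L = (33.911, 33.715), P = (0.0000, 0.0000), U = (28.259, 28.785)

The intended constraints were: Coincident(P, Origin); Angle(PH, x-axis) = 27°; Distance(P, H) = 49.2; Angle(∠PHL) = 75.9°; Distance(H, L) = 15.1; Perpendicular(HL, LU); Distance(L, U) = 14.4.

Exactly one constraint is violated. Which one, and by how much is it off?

Distance(L, U) = 14.4 — off by 6.90.

P = (0.00, 0.00) ✓; PH at 27.00° ✓; |PH| = 49.20 ✓; ∠PHL = 75.90° ✓; |HL| = 15.10 ✓; ∠(HL, LU) = 90.00° ✓; |LU| = 7.500 ✗.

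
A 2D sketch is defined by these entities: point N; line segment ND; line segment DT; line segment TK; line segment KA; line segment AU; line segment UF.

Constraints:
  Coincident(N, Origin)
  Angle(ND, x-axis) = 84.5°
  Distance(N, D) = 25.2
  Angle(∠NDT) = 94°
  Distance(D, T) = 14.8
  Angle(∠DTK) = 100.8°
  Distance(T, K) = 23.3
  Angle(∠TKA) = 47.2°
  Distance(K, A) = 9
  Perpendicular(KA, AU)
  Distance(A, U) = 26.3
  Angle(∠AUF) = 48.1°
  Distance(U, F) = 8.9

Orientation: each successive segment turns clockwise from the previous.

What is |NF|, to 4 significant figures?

36.24

N is at the origin; ND runs at 84.5° with length 25.2, so D = (2.415, 25.08). ∠NDT = 94.0° gives DT at -1.500° from the x-axis; with |DT| = 14.8, T = (17.21, 24.70). ∠DTK = 100.8° gives TK at -80.70° from the x-axis; with |TK| = 23.3, K = (20.98, 1.703). ∠TKA = 47.2° gives KA at 146.5° from the x-axis; with |KA| = 9.0, A = (13.47, 6.670). KA is perpendicular to AU, so AU runs at 56.50°; with |AU| = 26.3, U = (27.99, 28.60). ∠AUF = 48.1° gives UF at -75.40° from the x-axis; with |UF| = 8.9, F = (30.23, 19.99). Then |NF| = |F − N| = 36.24.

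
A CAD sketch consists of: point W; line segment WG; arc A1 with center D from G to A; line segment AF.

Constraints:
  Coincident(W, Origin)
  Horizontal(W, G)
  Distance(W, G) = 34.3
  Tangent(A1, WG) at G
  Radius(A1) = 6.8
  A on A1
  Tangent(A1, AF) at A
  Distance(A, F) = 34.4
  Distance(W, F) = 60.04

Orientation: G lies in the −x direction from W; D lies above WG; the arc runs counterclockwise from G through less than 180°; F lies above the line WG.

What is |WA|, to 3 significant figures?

30.0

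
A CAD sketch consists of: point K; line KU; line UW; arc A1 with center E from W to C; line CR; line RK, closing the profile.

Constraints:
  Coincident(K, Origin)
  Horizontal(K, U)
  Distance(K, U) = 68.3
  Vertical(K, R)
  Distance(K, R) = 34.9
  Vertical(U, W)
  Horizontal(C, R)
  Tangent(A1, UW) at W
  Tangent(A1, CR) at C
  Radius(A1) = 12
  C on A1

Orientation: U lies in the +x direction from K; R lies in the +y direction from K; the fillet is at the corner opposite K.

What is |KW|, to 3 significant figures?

72.0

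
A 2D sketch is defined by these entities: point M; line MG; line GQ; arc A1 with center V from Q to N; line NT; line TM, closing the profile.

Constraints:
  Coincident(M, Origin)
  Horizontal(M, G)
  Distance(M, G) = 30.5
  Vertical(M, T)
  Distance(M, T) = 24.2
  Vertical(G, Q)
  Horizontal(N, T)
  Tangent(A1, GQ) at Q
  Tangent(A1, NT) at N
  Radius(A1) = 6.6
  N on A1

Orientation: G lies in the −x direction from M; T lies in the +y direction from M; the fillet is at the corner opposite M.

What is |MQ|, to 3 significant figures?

35.2

M is at the origin; M and G share the same y with |MG| = 30.5 and G on the −x side, so G = (-30.5, 0.00). M and T share the same x with |MT| = 24.2 and T on the +y side, so T = (0.00, 24.2). The virtual corner opposite M is at (-30.5, 24.2). A1 meets GQ tangentially, so VQ is at right angles to GQ and since A1 is tangent to NT there, VN ⟂ NT, with radius 6.6, so the center V sits 6.6 in from both sides at V = (-23.9, 17.6). That places the tangent points at Q = (-30.5, 17.6) on GQ and N = (-23.9, 24.2) on NT. Then |MQ| = |Q − M| = 35.2.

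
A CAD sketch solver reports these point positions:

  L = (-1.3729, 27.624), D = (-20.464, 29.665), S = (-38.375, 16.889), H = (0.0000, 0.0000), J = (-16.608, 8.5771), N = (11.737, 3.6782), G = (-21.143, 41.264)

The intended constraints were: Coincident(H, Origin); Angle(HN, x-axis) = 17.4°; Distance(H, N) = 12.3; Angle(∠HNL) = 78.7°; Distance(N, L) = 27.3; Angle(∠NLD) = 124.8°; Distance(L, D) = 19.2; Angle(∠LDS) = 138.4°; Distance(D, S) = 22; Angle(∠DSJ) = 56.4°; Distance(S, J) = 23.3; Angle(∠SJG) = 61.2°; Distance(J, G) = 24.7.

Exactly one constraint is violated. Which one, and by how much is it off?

Distance(J, G) = 24.7 — off by 8.30.

H = (0.00, 0.00) ✓; HN at 17.40° ✓; |HN| = 12.30 ✓; ∠HNL = 78.70° ✓; |NL| = 27.30 ✓; ∠NLD = 124.8° ✓; |LD| = 19.20 ✓; ∠LDS = 138.4° ✓; |DS| = 22.00 ✓; ∠DSJ = 56.40° ✓; |SJ| = 23.30 ✓; ∠SJG = 61.20° ✓; |JG| = 33.00 ✗.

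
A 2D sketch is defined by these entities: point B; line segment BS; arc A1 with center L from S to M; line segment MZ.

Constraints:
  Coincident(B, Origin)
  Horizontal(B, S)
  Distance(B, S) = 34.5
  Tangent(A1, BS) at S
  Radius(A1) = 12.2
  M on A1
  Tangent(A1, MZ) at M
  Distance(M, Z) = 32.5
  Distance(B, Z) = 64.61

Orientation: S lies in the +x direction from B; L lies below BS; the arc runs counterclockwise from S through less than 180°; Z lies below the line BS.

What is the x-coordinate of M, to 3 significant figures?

25.3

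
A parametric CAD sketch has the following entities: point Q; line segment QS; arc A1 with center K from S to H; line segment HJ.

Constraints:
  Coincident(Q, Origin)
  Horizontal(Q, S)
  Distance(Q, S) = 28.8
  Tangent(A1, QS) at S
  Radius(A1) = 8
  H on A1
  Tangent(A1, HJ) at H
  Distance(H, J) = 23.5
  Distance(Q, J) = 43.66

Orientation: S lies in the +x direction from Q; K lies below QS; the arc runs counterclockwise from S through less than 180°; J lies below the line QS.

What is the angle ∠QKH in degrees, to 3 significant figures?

34.3°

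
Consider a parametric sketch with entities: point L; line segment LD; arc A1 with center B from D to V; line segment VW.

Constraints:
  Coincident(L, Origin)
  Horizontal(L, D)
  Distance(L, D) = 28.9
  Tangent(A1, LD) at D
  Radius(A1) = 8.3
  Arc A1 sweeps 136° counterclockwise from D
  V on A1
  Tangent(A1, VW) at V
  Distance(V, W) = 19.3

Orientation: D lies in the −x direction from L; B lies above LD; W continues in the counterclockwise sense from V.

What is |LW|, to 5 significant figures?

46.221

L is at the origin; L and D share the same y with |LD| = 28.9 and D on the −x side, so D = (-28.900, 0.0000). Tangency of A1 to LD means the radius BD is perpendicular to LD, so B = D + (0, 8.3) = (-28.900, 8.3000). On A1, D sits at bearing -90° from B; a 136° counterclockwise sweep puts V at bearing 46°, so V = B + 8.3·(cos 46°, sin 46°) = (-23.134, 14.271). Tangency of A1 to VW means the radius BV is perpendicular to VW, so VW runs along (−sin 46°, cos 46°); with |VW| = 19.3, W = (-37.018, 27.677). Then |LW| = |W − L| = 46.221.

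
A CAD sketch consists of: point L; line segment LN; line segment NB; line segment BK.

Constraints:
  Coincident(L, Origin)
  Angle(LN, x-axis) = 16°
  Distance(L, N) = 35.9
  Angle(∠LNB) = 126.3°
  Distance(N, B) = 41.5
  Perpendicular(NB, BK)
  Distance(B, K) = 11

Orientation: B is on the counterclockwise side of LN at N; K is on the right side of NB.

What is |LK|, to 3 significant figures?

74.4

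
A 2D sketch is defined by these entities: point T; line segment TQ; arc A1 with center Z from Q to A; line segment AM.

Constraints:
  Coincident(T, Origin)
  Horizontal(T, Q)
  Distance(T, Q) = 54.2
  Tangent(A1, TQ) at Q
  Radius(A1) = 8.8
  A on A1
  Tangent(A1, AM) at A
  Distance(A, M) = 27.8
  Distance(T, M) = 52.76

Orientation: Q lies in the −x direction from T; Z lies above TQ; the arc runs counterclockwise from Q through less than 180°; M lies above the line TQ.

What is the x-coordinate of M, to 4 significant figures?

-40.08

Checks: ∠(ZQ, QT) = 90.00° ✓; |ZQ| = 8.800 ✓; |ZA| = 8.800 ✓; ∠(ZA, AM) = 90.00° ✓; |AM| = 27.80 ✓; |TM| = 52.76 ✓.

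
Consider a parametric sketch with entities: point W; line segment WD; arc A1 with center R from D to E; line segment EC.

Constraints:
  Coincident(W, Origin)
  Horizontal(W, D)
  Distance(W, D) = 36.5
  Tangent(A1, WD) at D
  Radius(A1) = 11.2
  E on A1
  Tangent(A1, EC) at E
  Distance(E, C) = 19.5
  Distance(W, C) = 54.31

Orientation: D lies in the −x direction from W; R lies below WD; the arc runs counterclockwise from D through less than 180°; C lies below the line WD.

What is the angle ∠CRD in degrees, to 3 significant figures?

162°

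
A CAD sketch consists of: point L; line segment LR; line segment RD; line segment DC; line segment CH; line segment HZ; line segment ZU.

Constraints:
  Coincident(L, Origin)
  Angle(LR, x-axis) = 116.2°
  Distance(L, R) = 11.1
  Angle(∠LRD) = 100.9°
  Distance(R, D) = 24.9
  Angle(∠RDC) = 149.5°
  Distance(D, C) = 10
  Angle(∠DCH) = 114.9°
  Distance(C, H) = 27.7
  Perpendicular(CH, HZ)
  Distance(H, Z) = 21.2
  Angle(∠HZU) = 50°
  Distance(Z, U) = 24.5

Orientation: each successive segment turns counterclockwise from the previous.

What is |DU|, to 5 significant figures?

13.631

L is at the origin; LR runs at 116.2° with length 11.1, so R = (-4.9007, 9.9596). ∠LRD = 100.9° gives RD at -164.70° from the x-axis; with |RD| = 24.9, D = (-28.918, 3.3891). ∠RDC = 149.5° gives DC at -134.20° from the x-axis; with |DC| = 10.0, C = (-35.890, -3.7800). ∠DCH = 114.9° gives CH at -69.100° from the x-axis; with |CH| = 27.7, H = (-26.008, -29.657). CH ⟂ HZ, so HZ runs at 20.900°; with |HZ| = 21.2, Z = (-6.2031, -22.095). ∠HZU = 50.0° gives ZU at 150.90° from the x-axis; with |ZU| = 24.5, U = (-27.610, -10.179). Then |DU| = |U − D| = 13.631.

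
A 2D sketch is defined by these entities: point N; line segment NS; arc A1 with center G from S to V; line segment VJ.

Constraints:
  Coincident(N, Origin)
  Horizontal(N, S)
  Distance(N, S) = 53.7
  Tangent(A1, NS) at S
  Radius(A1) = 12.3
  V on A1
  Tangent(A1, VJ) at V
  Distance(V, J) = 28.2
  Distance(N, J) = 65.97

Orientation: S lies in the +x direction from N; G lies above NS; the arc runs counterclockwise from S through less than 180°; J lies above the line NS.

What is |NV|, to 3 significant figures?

66.9

Checks: |GV| = 12.30 ✓; ∠(GV, VJ) = 90.00° ✓; |VJ| = 28.20 ✓; |NJ| = 65.97 ✓.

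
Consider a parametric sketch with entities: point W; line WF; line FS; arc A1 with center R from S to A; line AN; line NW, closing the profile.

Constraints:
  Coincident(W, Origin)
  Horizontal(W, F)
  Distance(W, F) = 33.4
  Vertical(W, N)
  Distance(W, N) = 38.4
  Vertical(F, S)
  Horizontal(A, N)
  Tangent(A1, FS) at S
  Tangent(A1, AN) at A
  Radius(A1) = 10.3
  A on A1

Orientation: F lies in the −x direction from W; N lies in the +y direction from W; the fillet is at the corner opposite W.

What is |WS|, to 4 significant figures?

43.65

W is at the origin; WF is horizontal with |WF| = 33.4 and F on the −x side, so F = (-33.40, 0.000). WN is vertical with |WN| = 38.4 and N on the +y side, so N = (0.000, 38.40). The virtual corner opposite W is at (-33.40, 38.40). Since A1 is tangent to FS there, RS ⟂ FS and tangency of A1 to AN means the radius RA is perpendicular to AN, with radius 10.3, so the center R sits 10.3 in from both sides at R = (-23.10, 28.10). That places the tangent points at S = (-33.40, 28.10) on FS and A = (-23.10, 38.40) on AN. Then |WS| = |S − W| = 43.65.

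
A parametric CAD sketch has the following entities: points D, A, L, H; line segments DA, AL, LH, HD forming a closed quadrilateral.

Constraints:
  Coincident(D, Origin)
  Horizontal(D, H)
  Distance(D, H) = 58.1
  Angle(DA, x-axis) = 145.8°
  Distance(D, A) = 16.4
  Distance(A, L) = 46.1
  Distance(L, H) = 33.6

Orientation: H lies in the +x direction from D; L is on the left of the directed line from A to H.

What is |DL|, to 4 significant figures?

37.16

D is at the origin; D and H share the same y with |DH| = 58.1 and H in +x, so H = (58.1, 0). DA runs at 145.8° with |DA| = 16.4, so A = (-13.56, 9.218). L is determined by |AL| = 46.1 and |LH| = 33.6 together: it lies at the intersection of circle(A, 46.1) and circle(H, 33.6). With |AH| = 72.25, the foot of the radical line on AH is 43.02 from A and the perpendicular offset is √(46.1² − 43.02²) = 16.56. Taking the left-of-AH solution: L = (31.22, 20.16).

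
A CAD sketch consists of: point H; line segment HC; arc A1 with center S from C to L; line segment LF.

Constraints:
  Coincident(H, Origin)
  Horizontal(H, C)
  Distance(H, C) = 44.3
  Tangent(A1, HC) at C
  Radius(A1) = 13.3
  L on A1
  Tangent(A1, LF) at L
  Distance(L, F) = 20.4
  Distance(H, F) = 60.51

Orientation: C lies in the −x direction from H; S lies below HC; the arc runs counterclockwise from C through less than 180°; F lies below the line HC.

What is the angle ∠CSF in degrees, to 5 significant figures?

172.36°

H is at the origin; HC is horizontal with |HC| = 44.3 and C on the −x side, so C = (-44.300, 0.0000). Tangency of A1 to HC means the radius SC is perpendicular to HC, so S = C + (0, -13.3) = (-44.300, -13.300). Since SL ⟂ LF (tangency), |SF| = √(13.3² + 20.4²) = 24.353 regardless of where L sits on A1. So F lies on both circle(H, 60.51) and circle(S, 24.353); the below-HC intersection is F = (-47.539, -37.436). L is the foot of the tangent from F: L = (-56.309, -19.017).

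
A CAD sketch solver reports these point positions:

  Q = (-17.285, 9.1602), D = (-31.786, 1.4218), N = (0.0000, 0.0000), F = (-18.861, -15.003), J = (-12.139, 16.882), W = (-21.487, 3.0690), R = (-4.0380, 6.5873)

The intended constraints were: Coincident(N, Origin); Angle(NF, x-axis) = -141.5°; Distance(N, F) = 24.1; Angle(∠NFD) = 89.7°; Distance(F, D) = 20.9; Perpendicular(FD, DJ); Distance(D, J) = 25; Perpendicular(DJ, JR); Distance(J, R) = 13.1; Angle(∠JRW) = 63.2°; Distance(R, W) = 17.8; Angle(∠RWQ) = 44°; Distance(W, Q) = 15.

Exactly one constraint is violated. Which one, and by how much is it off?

Distance(W, Q) = 15 — off by 7.60.

N = (0.00, 0.00) ✓; NF at -141.5° ✓; |NF| = 24.10 ✓; ∠NFD = 89.70° ✓; |FD| = 20.90 ✓; ∠(FD, DJ) = 90.00° ✓; |DJ| = 25.00 ✓; ∠(DJ, JR) = 90.00° ✓; |JR| = 13.10 ✓; ∠JRW = 63.20° ✓; |RW| = 17.80 ✓; ∠RWQ = 44.00° ✓; |WQ| = 7.400 ✗.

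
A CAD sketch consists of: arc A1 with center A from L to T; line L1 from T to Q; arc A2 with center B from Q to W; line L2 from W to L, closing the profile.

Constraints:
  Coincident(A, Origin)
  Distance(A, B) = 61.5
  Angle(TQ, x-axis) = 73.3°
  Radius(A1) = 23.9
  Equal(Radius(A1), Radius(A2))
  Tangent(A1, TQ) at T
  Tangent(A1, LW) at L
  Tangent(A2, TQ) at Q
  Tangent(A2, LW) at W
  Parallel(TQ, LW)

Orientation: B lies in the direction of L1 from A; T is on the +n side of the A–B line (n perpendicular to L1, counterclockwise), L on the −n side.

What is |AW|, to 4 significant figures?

65.98

The slot axis is L1's direction at 73.3°, so u = (cos 73.3°, sin 73.3°) = (0.2874, 0.9578) and n = (−sin 73.3°, cos 73.3°) = (-0.9578, 0.2874). A is at the origin and B lies 61.5 along u from A, so B = 61.5·u = (17.67, 58.91). Tangency of A1 to both parallel lines with radius 23.9 puts T and L at A ± 23.9·n: T = (-22.89, 6.868), L = (22.89, -6.868). Equal radii place Q and W the same way about B: Q = B + 23.9·n = (-5.219, 65.77), W = B − 23.9·n = (40.56, 52.04). Then |AW| = |W − A| = 65.98.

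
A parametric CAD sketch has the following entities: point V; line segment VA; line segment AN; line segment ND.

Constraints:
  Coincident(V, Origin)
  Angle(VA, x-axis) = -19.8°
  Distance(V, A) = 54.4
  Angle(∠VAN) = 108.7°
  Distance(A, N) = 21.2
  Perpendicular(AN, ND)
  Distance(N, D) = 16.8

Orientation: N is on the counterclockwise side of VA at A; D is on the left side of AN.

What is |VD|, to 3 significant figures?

52.0

V is at the origin; VA runs at -19.8° with length 54.4, so A = 54.4·(cos -19.8°, sin -19.8°) = (51.2, -18.4). ∠VAN = 108.7°, so AN runs at -19.8° + (180° − 108.7°) = 51.5° from the x-axis; with |AN| = 21.2, N = A + 21.2·(cos 51.5°, sin 51.5°) = (64.4, -1.84). AN ⟂ ND; with |ND| = 16.8 on the left of AN, D = N + 16.8·(-0.783, 0.623) = (51.2, 8.62). Then |VD| = |D − V| = 52.0.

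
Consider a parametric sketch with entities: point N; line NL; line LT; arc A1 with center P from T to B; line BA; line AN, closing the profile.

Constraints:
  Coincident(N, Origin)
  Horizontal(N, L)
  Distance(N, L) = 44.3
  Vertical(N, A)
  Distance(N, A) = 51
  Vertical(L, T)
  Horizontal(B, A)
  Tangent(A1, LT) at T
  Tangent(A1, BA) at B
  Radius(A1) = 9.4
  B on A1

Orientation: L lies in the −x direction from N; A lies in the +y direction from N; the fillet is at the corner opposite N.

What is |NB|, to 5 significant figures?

61.798

The virtual corner opposite N is at (-44.300, 51.000). A1 meets LT tangentially, so PT is at right angles to LT and since A1 is tangent to BA there, PB ⟂ BA, with radius 9.4, so the center P sits 9.4 in from both sides at P = (-34.900, 41.600). That places the tangent points at T = (-44.300, 41.600) on LT and B = (-34.900, 51.000) on BA. Then |NB| = |B − N| = 61.798.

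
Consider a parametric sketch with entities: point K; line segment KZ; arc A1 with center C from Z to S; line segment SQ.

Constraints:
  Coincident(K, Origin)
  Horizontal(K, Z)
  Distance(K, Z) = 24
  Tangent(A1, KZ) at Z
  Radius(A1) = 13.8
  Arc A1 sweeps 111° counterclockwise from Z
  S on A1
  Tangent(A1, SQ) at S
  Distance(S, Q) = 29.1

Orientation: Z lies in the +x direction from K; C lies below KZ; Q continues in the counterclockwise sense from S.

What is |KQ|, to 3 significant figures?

50.7

K is at the origin; KZ is horizontal with |KZ| = 24.0 and Z on the +x side, so Z = (24.0, 0.00). The tangent condition forces CZ to be normal to KZ, so C = Z + (0, -13.8) = (24.0, -13.8). On A1, Z sits at bearing 90° from C; a 111° counterclockwise sweep puts S at bearing 201°, so S = C + 13.8·(cos 201°, sin 201°) = (11.1, -18.7). Tangency of A1 to SQ means the radius CS is perpendicular to SQ, so SQ runs along (−sin 201°, cos 201°); with |SQ| = 29.1, Q = (21.5, -45.9). Then |KQ| = |Q − K| = 50.7.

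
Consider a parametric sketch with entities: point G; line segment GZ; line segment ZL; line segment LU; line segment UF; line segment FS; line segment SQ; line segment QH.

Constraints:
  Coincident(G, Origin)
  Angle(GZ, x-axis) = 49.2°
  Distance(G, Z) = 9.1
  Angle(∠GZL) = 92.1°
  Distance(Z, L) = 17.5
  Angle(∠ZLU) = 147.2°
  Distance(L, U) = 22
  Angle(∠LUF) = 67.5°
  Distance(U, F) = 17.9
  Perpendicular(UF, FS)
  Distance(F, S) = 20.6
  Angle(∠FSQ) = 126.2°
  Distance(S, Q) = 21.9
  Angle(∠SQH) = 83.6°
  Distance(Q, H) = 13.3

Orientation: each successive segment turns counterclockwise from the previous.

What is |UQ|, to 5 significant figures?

33.535

UF ⟂ FS, so FS runs at 12.400°; with |FS| = 20.6, S = (-4.5692, 9.6005). ∠FSQ = 126.2° gives SQ at 66.200° from the x-axis; with |SQ| = 21.9, Q = (4.2684, 29.638). Then |UQ| = |Q − U| = 33.535.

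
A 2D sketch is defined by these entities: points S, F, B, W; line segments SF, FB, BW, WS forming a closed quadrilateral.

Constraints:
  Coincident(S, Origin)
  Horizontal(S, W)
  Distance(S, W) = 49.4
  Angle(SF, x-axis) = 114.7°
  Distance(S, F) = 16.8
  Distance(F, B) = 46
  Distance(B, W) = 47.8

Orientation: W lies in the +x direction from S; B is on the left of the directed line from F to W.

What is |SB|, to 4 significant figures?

52.40

Checks: |FB| = 46.00 ✓; |BW| = 47.80 ✓.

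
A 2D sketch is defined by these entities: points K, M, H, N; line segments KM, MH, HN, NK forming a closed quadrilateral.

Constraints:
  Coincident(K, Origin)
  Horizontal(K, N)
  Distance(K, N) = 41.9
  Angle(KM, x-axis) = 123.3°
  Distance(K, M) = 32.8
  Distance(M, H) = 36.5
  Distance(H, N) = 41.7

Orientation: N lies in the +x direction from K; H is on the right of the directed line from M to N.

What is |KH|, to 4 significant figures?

4.122

K is at the origin; K and N share the same y with |KN| = 41.9 and N in +x, so N = (41.9, 0). KM runs at 123.3° with |KM| = 32.8, so M = (-18.01, 27.41). H is determined by |MH| = 36.5 and |HN| = 41.7 together: it lies at the intersection of circle(M, 36.5) and circle(N, 41.7). With |MN| = 65.88, the foot of the radical line on MN is 29.86 from M and the perpendicular offset is √(36.5² − 29.86²) = 21.00. Taking the right-of-MN solution: H = (0.4023, -4.102).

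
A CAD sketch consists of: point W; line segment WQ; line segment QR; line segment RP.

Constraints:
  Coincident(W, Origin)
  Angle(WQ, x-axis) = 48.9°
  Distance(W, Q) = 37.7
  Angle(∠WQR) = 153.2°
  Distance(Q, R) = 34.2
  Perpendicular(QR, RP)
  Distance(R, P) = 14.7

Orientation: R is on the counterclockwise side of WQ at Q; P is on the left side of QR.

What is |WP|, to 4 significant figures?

67.89

∠WQR = 153.2°, so QR runs at 48.9° + (180° − 153.2°) = 75.70° from the x-axis; with |QR| = 34.2, R = Q + 34.2·(cos 75.70°, sin 75.70°) = (33.23, 61.55). The perpendicularity gives RP at right angles to QR; with |RP| = 14.7 on the left of QR, P = R + 14.7·(-0.9690, 0.2470) = (18.99, 65.18). Then |WP| = |P − W| = 67.89.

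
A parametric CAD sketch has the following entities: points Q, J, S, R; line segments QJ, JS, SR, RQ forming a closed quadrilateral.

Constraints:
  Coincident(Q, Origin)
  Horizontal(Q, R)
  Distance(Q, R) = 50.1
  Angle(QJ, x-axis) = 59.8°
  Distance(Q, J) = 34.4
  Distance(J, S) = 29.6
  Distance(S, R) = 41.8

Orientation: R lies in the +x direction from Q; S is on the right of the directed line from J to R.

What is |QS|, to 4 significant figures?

8.466

Checks: |JS| = 29.60 ✓; |SR| = 41.80 ✓.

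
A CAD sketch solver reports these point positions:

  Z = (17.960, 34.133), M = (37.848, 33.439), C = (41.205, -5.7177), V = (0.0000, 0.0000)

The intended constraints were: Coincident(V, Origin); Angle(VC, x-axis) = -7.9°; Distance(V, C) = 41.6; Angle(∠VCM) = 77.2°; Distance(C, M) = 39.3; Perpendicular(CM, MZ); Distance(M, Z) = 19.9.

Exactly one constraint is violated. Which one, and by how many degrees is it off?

Perpendicular(CM, MZ) — off by 6.90°.

V = (0.00, 0.00) ✓; VC at -7.900° ✓; |VC| = 41.60 ✓; ∠VCM = 77.20° ✓; |CM| = 39.30 ✓; ∠(CM, MZ) = 83.10° ✗; |MZ| = 19.90 ✓.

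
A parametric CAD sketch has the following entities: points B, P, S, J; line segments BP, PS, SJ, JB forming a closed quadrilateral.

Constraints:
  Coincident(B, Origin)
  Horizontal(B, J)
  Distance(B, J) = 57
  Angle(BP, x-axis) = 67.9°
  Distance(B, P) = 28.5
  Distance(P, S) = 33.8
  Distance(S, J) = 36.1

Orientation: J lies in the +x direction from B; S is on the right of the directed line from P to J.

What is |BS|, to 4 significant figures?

22.09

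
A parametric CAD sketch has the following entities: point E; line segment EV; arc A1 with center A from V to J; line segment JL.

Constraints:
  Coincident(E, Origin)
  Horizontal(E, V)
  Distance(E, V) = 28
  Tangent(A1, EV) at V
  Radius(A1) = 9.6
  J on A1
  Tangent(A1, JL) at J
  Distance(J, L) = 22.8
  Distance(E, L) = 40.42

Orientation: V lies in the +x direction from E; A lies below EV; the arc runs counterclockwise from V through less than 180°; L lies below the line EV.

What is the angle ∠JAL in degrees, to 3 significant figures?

67.2°

Checks: |AJ| = 9.600 ✓; ∠(AJ, JL) = 90.00° ✓; |JL| = 22.80 ✓; |EL| = 40.42 ✓.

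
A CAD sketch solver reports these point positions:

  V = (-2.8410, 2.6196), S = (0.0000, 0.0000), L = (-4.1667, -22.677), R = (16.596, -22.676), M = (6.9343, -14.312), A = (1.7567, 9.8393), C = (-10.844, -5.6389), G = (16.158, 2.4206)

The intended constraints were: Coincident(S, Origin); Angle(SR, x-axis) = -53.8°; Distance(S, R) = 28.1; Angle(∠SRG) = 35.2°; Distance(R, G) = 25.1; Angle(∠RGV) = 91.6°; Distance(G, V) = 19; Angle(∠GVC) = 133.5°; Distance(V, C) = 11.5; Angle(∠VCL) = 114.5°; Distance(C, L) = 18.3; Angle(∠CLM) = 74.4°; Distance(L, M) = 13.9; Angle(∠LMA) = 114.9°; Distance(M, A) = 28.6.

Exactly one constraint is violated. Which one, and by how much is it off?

Distance(M, A) = 28.6 — off by 3.90.

S = (0.00, 0.00) ✓; SR at -53.80° ✓; |SR| = 28.10 ✓; ∠SRG = 35.20° ✓; |RG| = 25.10 ✓; ∠RGV = 91.60° ✓; |GV| = 19.00 ✓; ∠GVC = 133.5° ✓; |VC| = 11.50 ✓; ∠VCL = 114.5° ✓; |CL| = 18.30 ✓; ∠CLM = 74.40° ✓; |LM| = 13.90 ✓; ∠LMA = 114.9° ✓; |MA| = 24.70 ✗.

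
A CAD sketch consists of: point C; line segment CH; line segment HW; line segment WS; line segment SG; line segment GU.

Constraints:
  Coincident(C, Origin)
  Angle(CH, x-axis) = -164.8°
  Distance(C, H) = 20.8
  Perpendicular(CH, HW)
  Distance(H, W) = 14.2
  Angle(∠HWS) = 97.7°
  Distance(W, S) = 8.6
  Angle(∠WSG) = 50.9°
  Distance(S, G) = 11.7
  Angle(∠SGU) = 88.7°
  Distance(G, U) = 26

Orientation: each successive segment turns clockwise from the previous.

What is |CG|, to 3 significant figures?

19.1

∠HWS = 97.7° gives WS at 22.9° from the x-axis; with |WS| = 8.6, S = (-15.9, 11.6). ∠WSG = 50.9° gives SG at -106° from the x-axis; with |SG| = 11.7, G = (-19.1, 0.361). Then |CG| = |G − C| = 19.1.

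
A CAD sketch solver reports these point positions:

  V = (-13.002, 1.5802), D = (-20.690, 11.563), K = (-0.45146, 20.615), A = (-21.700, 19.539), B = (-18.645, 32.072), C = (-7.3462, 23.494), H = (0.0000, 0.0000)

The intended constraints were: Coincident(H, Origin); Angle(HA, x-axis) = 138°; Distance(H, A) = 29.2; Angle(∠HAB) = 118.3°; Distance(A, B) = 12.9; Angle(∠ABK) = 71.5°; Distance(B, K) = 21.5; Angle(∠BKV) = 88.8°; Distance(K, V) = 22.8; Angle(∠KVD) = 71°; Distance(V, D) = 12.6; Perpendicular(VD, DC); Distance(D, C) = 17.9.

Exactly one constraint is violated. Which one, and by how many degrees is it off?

Perpendicular(VD, DC) — off by 4.20°.

H = (0.00, 0.00) ✓; HA at 138.0° ✓; |HA| = 29.20 ✓; ∠HAB = 118.3° ✓; |AB| = 12.90 ✓; ∠ABK = 71.50° ✓; |BK| = 21.50 ✓; ∠BKV = 88.80° ✓; |KV| = 22.80 ✓; ∠KVD = 71.00° ✓; |VD| = 12.60 ✓; ∠(VD, DC) = 85.80° ✗; |DC| = 17.90 ✓.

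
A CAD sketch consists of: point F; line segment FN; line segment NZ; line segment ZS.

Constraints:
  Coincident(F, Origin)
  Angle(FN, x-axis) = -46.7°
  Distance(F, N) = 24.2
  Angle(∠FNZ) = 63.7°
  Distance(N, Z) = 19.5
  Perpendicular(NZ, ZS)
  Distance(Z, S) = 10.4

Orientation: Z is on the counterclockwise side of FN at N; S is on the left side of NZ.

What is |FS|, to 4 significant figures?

14.30

∠FNZ = 63.7°, so NZ runs at -46.7° + (180° − 63.7°) = 69.60° from the x-axis; with |NZ| = 19.5, Z = N + 19.5·(cos 69.60°, sin 69.60°) = (23.39, 0.6649). NZ is perpendicular to ZS; with |ZS| = 10.4 on the left of NZ, S = Z + 10.4·(-0.9373, 0.3486) = (13.65, 4.290). Then |FS| = |S − F| = 14.30.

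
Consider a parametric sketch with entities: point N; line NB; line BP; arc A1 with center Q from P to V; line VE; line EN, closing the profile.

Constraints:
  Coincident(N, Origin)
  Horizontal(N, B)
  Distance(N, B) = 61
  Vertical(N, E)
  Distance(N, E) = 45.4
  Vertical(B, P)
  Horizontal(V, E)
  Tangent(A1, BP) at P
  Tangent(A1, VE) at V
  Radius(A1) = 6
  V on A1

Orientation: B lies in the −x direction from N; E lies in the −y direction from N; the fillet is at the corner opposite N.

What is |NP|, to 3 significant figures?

72.6

N is at the origin; N and B share the same y with |NB| = 61.0 and B on the −x side, so B = (-61.0, 0.00). N and E share the same x with |NE| = 45.4 and E on the −y side, so E = (0.00, -45.4). The virtual corner opposite N is at (-61.0, -45.4). Since A1 is tangent to BP there, QP ⟂ BP and the tangent condition forces QV to be normal to VE, with radius 6.0, so the center Q sits 6.0 in from both sides at Q = (-55.0, -39.4). That places the tangent points at P = (-61.0, -39.4) on BP and V = (-55.0, -45.4) on VE. Then |NP| = |P − N| = 72.6.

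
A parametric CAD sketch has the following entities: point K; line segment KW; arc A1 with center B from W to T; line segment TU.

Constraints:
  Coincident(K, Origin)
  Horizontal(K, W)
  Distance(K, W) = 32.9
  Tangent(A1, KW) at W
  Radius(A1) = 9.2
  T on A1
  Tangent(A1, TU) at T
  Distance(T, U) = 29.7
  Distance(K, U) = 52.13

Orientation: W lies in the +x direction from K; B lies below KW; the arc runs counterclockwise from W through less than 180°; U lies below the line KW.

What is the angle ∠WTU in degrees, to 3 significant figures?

126°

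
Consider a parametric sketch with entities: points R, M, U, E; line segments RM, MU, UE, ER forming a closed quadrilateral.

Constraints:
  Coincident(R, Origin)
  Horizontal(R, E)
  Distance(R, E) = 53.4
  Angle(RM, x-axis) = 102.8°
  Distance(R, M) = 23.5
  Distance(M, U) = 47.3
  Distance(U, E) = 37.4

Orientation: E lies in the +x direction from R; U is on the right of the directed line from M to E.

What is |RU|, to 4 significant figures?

26.36

R is at the origin; R and E share the same y with |RE| = 53.4 and E in +x, so E = (53.4, 0). RM runs at 102.8° with |RM| = 23.5, so M = (-5.206, 22.92). U is determined by |MU| = 47.3 and |UE| = 37.4 together: it lies at the intersection of circle(M, 47.3) and circle(E, 37.4). With |ME| = 62.93, the foot of the radical line on ME is 38.13 from M and the perpendicular offset is √(47.3² − 38.13²) = 27.99. Taking the right-of-ME solution: U = (20.11, -17.04).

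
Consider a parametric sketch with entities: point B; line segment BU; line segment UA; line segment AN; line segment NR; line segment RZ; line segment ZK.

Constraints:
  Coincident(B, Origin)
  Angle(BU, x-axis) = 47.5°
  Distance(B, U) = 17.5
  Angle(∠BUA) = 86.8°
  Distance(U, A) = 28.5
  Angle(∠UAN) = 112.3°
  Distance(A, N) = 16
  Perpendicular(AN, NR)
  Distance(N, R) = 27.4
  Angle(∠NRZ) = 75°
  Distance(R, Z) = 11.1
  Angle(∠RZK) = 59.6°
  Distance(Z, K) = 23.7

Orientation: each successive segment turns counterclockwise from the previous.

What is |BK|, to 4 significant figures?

29.26

∠NRZ = 75.0° gives RZ at 43.40° from the x-axis; with |RZ| = 11.1, Z = (-3.209, 6.868). ∠RZK = 59.6° gives ZK at 163.8° from the x-axis; with |ZK| = 23.7, K = (-25.97, 13.48). Then |BK| = |K − B| = 29.26.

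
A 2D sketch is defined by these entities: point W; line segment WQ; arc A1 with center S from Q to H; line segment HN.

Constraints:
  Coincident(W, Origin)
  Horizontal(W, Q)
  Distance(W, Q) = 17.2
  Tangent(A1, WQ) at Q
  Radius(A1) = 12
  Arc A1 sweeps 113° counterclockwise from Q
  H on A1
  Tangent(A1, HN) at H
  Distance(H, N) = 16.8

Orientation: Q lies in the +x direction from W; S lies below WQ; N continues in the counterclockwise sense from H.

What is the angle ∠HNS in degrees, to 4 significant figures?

35.54°

On A1, Q sits at bearing 90° from S; a 113° counterclockwise sweep puts H at bearing 203°, so H = S + 12.0·(cos 203°, sin 203°) = (6.154, -16.69). Since A1 is tangent to HN there, SH ⟂ HN, so HN runs along (−sin 203°, cos 203°); with |HN| = 16.8, N = (12.72, -32.15). Then cos ∠HNS = NH·NS / (|NH||NS|), giving 35.54°.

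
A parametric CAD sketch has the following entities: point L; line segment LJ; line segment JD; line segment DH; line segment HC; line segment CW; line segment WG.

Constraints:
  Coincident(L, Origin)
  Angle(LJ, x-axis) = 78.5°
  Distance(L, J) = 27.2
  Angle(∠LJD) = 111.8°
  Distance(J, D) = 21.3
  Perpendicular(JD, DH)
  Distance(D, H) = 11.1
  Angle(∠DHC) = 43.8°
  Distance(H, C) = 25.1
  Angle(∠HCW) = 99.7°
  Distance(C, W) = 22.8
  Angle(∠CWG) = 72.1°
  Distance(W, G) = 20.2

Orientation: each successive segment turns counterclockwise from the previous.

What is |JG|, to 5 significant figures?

30.578

L is at the origin; LJ runs at 78.5° with length 27.2, so J = (5.4228, 26.654). ∠LJD = 111.8° gives JD at 146.70° from the x-axis; with |JD| = 21.3, D = (-12.380, 38.348). JD is perpendicular to DH, so DH runs at -123.30°; with |DH| = 11.1, H = (-18.474, 29.071). ∠DHC = 43.8° gives HC at 12.900° from the x-axis; with |HC| = 25.1, C = (5.9925, 34.674). ∠HCW = 99.7° gives CW at 93.200° from the x-axis; with |CW| = 22.8, W = (4.7197, 57.439). ∠CWG = 72.1° gives WG at -158.90° from the x-axis; with |WG| = 20.2, G = (-14.126, 50.167). Then |JG| = |G − J| = 30.578.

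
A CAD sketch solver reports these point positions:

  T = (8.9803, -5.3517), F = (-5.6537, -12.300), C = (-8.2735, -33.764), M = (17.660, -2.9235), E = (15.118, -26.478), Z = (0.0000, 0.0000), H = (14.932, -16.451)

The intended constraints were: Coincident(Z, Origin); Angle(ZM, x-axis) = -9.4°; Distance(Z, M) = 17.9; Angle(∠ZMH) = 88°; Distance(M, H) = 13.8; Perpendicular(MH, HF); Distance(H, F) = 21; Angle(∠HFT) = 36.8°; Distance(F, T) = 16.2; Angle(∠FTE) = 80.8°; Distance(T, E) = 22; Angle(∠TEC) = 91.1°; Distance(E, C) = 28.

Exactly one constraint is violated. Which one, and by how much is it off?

Distance(E, C) = 28 — off by 3.50.

Z = (0.00, 0.00) ✓; ZM at -9.400° ✓; |ZM| = 17.90 ✓; ∠ZMH = 88.00° ✓; |MH| = 13.80 ✓; ∠(MH, HF) = 90.00° ✓; |HF| = 21.00 ✓; ∠HFT = 36.80° ✓; |FT| = 16.20 ✓; ∠FTE = 80.80° ✓; |TE| = 22.00 ✓; ∠TEC = 91.10° ✓; |EC| = 24.50 ✗.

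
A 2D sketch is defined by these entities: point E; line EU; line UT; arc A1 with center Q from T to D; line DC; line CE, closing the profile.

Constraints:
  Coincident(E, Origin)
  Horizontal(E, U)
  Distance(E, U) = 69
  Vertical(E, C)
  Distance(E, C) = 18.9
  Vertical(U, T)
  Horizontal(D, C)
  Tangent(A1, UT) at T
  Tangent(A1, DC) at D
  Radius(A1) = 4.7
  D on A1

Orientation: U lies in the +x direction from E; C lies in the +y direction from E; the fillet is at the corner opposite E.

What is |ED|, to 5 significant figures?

67.020

E is at the origin; EU is horizontal with |EU| = 69.0 and U on the +x side, so U = (69.000, 0.0000). EC is vertical with |EC| = 18.9 and C on the +y side, so C = (0.0000, 18.900). The virtual corner opposite E is at (69.000, 18.900). Tangency of A1 to UT means the radius QT is perpendicular to UT and A1 meets DC tangentially, so QD is at right angles to DC, with radius 4.7, so the center Q sits 4.7 in from both sides at Q = (64.300, 14.200). That places the tangent points at T = (69.000, 14.200) on UT and D = (64.300, 18.900) on DC. Then |ED| = |D − E| = 67.020.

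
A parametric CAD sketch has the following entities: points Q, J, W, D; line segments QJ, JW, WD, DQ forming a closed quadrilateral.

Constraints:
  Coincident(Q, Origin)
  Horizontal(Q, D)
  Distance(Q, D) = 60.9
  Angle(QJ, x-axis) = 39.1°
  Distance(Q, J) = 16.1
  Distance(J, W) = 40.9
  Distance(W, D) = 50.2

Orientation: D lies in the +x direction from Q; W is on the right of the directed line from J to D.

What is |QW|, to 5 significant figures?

36.339

Checks: |JW| = 40.90 ✓; |WD| = 50.20 ✓.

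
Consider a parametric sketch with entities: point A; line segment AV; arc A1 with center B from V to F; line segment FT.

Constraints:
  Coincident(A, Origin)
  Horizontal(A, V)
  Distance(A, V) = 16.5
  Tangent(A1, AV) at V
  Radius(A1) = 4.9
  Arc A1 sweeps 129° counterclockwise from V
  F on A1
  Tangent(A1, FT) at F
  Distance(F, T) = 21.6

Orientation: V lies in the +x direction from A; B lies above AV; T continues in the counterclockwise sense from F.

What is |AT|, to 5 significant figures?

25.664

On A1, V sits at bearing -90° from B; a 129° counterclockwise sweep puts F at bearing 39°, so F = B + 4.9·(cos 39°, sin 39°) = (20.308, 7.9837). Tangency of A1 to FT means the radius BF is perpendicular to FT, so FT runs along (−sin 39°, cos 39°); with |FT| = 21.6, T = (6.7147, 24.770). Then |AT| = |T − A| = 25.664.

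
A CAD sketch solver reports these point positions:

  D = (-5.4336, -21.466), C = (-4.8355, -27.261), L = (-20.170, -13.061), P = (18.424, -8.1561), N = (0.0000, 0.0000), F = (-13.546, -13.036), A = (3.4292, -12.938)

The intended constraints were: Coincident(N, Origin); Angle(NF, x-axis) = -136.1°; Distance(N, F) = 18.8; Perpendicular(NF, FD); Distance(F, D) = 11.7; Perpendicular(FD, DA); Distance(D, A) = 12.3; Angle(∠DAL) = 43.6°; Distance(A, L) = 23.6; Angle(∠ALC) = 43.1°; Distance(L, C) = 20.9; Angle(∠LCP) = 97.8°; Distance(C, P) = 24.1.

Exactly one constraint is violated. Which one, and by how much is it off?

Distance(C, P) = 24.1 — off by 6.00.

N = (0.00, 0.00) ✓; NF at -136.1° ✓; |NF| = 18.80 ✓; ∠(NF, FD) = 90.00° ✓; |FD| = 11.70 ✓; ∠(FD, DA) = 90.00° ✓; |DA| = 12.30 ✓; ∠DAL = 43.60° ✓; |AL| = 23.60 ✓; ∠ALC = 43.10° ✓; |LC| = 20.90 ✓; ∠LCP = 97.80° ✓; |CP| = 30.10 ✗.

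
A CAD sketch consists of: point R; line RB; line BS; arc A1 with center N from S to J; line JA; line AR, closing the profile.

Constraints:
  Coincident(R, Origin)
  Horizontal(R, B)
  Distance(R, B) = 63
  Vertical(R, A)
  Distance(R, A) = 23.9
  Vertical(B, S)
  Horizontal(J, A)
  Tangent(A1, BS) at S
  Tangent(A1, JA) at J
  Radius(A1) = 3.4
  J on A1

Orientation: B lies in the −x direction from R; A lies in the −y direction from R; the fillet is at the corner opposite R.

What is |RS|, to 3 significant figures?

66.3

R is at the origin; RB is horizontal with |RB| = 63.0 and B on the −x side, so B = (-63.0, 0.00). RA is vertical with |RA| = 23.9 and A on the −y side, so A = (0.00, -23.9). The virtual corner opposite R is at (-63.0, -23.9). Since A1 is tangent to BS there, NS ⟂ BS and the tangent condition forces NJ to be normal to JA, with radius 3.4, so the center N sits 3.4 in from both sides at N = (-59.6, -20.5). That places the tangent points at S = (-63.0, -20.5) on BS and J = (-59.6, -23.9) on JA. Then |RS| = |S − R| = 66.3.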